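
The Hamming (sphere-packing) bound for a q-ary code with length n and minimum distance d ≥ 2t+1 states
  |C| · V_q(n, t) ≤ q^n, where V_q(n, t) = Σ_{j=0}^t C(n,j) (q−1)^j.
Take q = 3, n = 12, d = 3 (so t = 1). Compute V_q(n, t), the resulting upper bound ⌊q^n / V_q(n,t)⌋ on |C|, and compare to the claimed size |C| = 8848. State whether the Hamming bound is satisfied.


V_q(n, t) = 25, q^n = 531441, Hamming bound = 21257, |C| = 8848 ≤ bound (satisfied).

Step 1: Compute V_q(n, t) = Σ_{j=0}^1 C(n, j) (q−1)^j.
  j = 0: C(12,0)·(2)^0 = 1·1 = 1.
  j = 1: C(12,1)·(2)^1 = 12·2 = 24.
  V_q(n, t) = 1 + 24 = 25.
Step 2: q^n = 3^12 = 531441.
Step 3: Hamming bound ⌊q^n / V_q(n,t)⌋ = ⌊531441/25⌋ = 21257.
Step 4: Compare |C| = 8848 to 21257: satisfied.
The claimed |C| lies below the Hamming bound.


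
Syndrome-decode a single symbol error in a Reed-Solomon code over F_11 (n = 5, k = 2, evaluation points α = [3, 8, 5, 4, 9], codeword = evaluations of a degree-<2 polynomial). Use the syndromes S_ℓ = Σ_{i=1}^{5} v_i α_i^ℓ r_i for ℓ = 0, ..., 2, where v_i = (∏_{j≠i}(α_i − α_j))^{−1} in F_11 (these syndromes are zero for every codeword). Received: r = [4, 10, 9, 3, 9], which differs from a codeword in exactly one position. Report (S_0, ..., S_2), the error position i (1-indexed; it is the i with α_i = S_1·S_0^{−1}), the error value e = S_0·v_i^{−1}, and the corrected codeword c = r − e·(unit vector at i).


S = (9, 1, 5), error at position 3, error magnitude e = 7, c = [4, 10, 2, 3, 9].

Step 1: column multipliers v_i = (∏_{j≠i}(α_i − α_j))^{−1} mod 11.
  i = 1 (α = 3): (3−8)(3−5)(3−4)(3−9) = (−5)·(−2)·(−1)·(−6) = 60 ≡ 5, so v_1 = 5^{−1} = 9 (mod 11).
  i = 2 (α = 8): (8−3)(8−5)(8−4)(8−9) = 5·3·4·(−1) = −60 ≡ 6, so v_2 = 6^{−1} = 2 (mod 11).
  i = 3 (α = 5): (5−3)(5−8)(5−4)(5−9) = 2·(−3)·1·(−4) = 24 ≡ 2, so v_3 = 2^{−1} = 6 (mod 11).
  i = 4 (α = 4): (4−3)(4−8)(4−5)(4−9) = 1·(−4)·(−1)·(−5) = −20 ≡ 2, so v_4 = 2^{−1} = 6 (mod 11).
  i = 5 (α = 9): (9−3)(9−8)(9−5)(9−4) = 6·1·4·5 = 120 ≡ 10, so v_5 = 10^{−1} = 10 (mod 11).
  v = [9, 2, 6, 6, 10].
Step 2: syndromes of r = [4, 10, 9, 3, 9] (all sums mod 11).
  S_0 = Σ v_i r_i = 9·4 + 2·10 + 6·9 + 6·3 + 10·9 = 218 ≡ 9.
  S_1 = Σ v_i α_i r_i = 9·3·4 + 2·8·10 + 6·5·9 + 6·4·3 + 10·9·9 = 1420 ≡ 1.
  α_i^2 mod 11 = [9, 9, 3, 5, 4].
  S_2 = Σ v_i α_i^2 r_i = 9·9·4 + 2·9·10 + 6·3·9 + 6·5·3 + 10·4·9 = 1116 ≡ 5.
  S = (9, 1, 5) ≠ 0, so r is not a codeword (an error is present).
Step 3: locate the error. For a single error e at position i, S_ℓ = v_i·e·α_i^ℓ, so α_err = S_1/S_0.
  S_0^{−1} = 9^{−1} = 5 (mod 11), so α_err = 1·5 = 5 ≡ 5 = α_3. Error position i = 3.
  Consistency check: S_2/S_1 = 5·1 = 5 ≡ 5 = α_err ✓ (single-error assumption holds).
Step 4: error magnitude e = S_0/v_3 = S_0·∏_{j≠3}(α_3 − α_j) = 9·2 = 18 ≡ 7 (mod 11).
Step 5: correct position 3: c_3 = r_3 − e = 9 − 7 ≡ 2 (mod 11). Hence c = [4, 10, 2, 3, 9].
  Check: interpolating c through the α_i gives m(x) = 7 + 10·x (degree < 2) with m(α_i) = c_i for every i, so c is indeed a codeword.


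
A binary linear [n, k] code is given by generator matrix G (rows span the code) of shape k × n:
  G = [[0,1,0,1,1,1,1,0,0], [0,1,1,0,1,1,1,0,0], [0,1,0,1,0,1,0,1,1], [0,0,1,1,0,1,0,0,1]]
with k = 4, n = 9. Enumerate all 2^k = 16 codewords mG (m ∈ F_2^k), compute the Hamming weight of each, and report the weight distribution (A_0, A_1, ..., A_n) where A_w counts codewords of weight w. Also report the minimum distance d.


Weight distribution: A_0 = 1, A_2 = 2, A_3 = 2, A_4 = 3, A_5 = 6, A_6 = 2. Minimum distance d = 2.

Enumerate all 2^4 = 16 messages m ∈ F_2^4.
For each, compute codeword c = mG in F_2^9, then tally its weight.
  m = 0000 → c = 000000000, weight = 0.
  m = 1000 → c = 010111100, weight = 5.
  m = 0100 → c = 011011100, weight = 5.
  m = 1100 → c = 001100000, weight = 2.
  m = 0010 → c = 010101011, weight = 5.
  m = 1010 → c = 000010111, weight = 4.
  m = 0110 → c = 001110111, weight = 6.
  m = 1110 → c = 011001011, weight = 5.
  m = 0001 → c = 001101001, weight = 4.
  m = 1001 → c = 011010101, weight = 5.
  m = 0101 → c = 010110101, weight = 5.
  m = 1101 → c = 000001001, weight = 2.
  m = 0011 → c = 011000010, weight = 3.
  m = 1011 → c = 001111110, weight = 6.
  m = 0111 → c = 000011110, weight = 4.
  m = 1111 → c = 010100010, weight = 3.
Tally weights:
  weight 0: 1 codewords.
  weight 2: 2 codewords.
  weight 3: 2 codewords.
  weight 4: 3 codewords.
  weight 5: 6 codewords.
  weight 6: 2 codewords.
Minimum distance d = smallest w > 0 with A_w > 0 = 2.
Sanity: Σ A_w = 16 = 2^4 = 16 ✓.


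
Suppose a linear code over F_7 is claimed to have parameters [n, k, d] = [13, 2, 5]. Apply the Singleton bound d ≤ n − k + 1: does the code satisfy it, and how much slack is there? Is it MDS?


Singleton RHS = n − k + 1 = 12, slack = 7, bound satisfied, not MDS.

Singleton bound: d ≤ n − k + 1.
Here n = 13, k = 2, so n − k + 1 = 12.
Given d = 5, check d ≤ 12: YES.
Slack = (n − k + 1) − d = 7.
The code is NOT MDS (slack = 7 > 0).
Description: the claimed parameters are [13, 2, 5]_7; such a code would be non-MDS.


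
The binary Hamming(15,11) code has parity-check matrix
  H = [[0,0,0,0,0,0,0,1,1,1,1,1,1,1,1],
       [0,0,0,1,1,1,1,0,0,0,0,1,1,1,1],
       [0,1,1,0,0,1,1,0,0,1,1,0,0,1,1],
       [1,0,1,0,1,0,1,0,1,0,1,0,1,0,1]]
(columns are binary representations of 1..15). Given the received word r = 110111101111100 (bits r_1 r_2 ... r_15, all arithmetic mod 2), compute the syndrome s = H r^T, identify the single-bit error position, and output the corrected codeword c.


s = (1, 0, 1, 0)^T, error position = 10, corrected codeword c = 110111101011100

Compute s = H r^T mod 2 one row at a time:
  s_1 = 0 + 1 + 1 + 1 + 1 + 1 + 0 + 0 = 5 ≡ 1 (mod 2).
  s_2 = 1 + 1 + 1 + 1 + 1 + 1 + 0 + 0 = 6 ≡ 0 (mod 2).
  s_3 = 1 + 0 + 1 + 1 + 1 + 1 + 0 + 0 = 5 ≡ 1 (mod 2).
  s_4 = 1 + 0 + 1 + 1 + 1 + 1 + 1 + 0 = 6 ≡ 0 (mod 2).
s = (1, 0, 1, 0)^T — this equals column 10 of H (binary 1010), so error is at position 10.
Correct: flip bit 10 of r = 110111101111100 to get c = 110111101011100.


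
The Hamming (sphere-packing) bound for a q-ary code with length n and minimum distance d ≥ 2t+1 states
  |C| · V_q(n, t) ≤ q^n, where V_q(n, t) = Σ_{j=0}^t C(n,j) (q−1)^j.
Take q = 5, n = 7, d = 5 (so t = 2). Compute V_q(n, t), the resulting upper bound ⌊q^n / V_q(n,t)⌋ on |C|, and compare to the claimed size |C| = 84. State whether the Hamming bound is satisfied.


V_q(n, t) = 365, q^n = 78125, Hamming bound = 214, |C| = 84 ≤ bound (satisfied).

Step 1: Compute V_q(n, t) = Σ_{j=0}^2 C(n, j) (q−1)^j.
  j = 0: C(7,0)·(4)^0 = 1·1 = 1.
  j = 1: C(7,1)·(4)^1 = 7·4 = 28.
  j = 2: C(7,2)·(4)^2 = 21·16 = 336.
  V_q(n, t) = 1 + 28 + 336 = 365.
Step 2: q^n = 5^7 = 78125.
Step 3: Hamming bound ⌊q^n / V_q(n,t)⌋ = ⌊78125/365⌋ = 214.
Step 4: Compare |C| = 84 to 214: satisfied.
The claimed |C| lies below the Hamming bound.


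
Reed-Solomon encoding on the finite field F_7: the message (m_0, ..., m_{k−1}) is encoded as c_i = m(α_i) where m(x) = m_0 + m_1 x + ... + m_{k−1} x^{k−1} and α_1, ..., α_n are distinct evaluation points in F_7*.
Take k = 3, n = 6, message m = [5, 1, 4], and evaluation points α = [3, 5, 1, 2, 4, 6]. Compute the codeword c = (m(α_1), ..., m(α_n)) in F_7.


c = [2, 5, 3, 2, 3, 1]

Message polynomial: m(x) = 5 + 1·x + 4·x^2 (mod 7).
For each evaluation point α_i, compute m(α_i) mod 7:
  α_1 = 3: Horner steps 4 → 6 → 2, so m(3) = 2.
  α_2 = 5: Horner steps 4 → 0 → 5, so m(5) = 5.
  α_3 = 1: Horner steps 4 → 5 → 3, so m(1) = 3.
  α_4 = 2: Horner steps 4 → 2 → 2, so m(2) = 2.
  α_5 = 4: Horner steps 4 → 3 → 3, so m(4) = 3.
  α_6 = 6: Horner steps 4 → 4 → 1, so m(6) = 1.
Codeword c = [2, 5, 3, 2, 3, 1] ∈ F_7^6.


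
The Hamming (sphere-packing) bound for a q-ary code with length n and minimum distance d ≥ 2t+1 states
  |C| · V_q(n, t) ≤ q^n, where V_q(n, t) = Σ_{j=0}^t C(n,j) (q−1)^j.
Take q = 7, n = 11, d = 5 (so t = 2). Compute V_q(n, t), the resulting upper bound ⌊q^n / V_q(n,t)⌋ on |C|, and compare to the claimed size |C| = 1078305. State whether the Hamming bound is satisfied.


V_q(n, t) = 2047, q^n = 1977326743, Hamming bound = 965963, |C| = 1078305 > bound (violated).

Step 1: Compute V_q(n, t) = Σ_{j=0}^2 C(n, j) (q−1)^j.
  j = 0: C(11,0)·(6)^0 = 1·1 = 1.
  j = 1: C(11,1)·(6)^1 = 11·6 = 66.
  j = 2: C(11,2)·(6)^2 = 55·36 = 1980.
  V_q(n, t) = 1 + 66 + 1980 = 2047.
Step 2: q^n = 7^11 = 1977326743.
Step 3: Hamming bound ⌊q^n / V_q(n,t)⌋ = ⌊1977326743/2047⌋ = 965963.
Step 4: Compare |C| = 1078305 to 965963: violated.
The claimed |C| lies above the Hamming bound, so no 7-ary code of length 11 with d ≥ 5 can have 1078305 codewords.


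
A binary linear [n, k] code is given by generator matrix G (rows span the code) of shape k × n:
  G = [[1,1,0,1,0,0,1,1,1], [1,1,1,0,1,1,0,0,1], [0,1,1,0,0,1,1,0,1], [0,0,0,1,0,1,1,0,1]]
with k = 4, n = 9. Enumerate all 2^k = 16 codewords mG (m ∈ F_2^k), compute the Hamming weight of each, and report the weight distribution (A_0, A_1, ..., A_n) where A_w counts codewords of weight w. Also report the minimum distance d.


Weight distribution: A_0 = 1, A_3 = 2, A_4 = 3, A_5 = 6, A_6 = 4. Minimum distance d = 3.

Enumerate all 2^4 = 16 messages m ∈ F_2^4.
For each, compute codeword c = mG in F_2^9, then tally its weight.
  m = 0000 → c = 000000000, weight = 0.
  m = 1000 → c = 110100111, weight = 6.
  m = 0100 → c = 111011001, weight = 6.
  m = 1100 → c = 001111110, weight = 6.
  m = 0010 → c = 011001101, weight = 5.
  m = 1010 → c = 101101010, weight = 5.
  m = 0110 → c = 100010100, weight = 3.
  m = 1110 → c = 010110011, weight = 5.
  m = 0001 → c = 000101101, weight = 4.
  m = 1001 → c = 110001010, weight = 4.
  m = 0101 → c = 111110100, weight = 6.
  m = 1101 → c = 001010011, weight = 4.
  m = 0011 → c = 011100000, weight = 3.
  m = 1011 → c = 101000111, weight = 5.
  m = 0111 → c = 100111001, weight = 5.
  m = 1111 → c = 010011110, weight = 5.
Tally weights:
  weight 0: 1 codewords.
  weight 3: 2 codewords.
  weight 4: 3 codewords.
  weight 5: 6 codewords.
  weight 6: 4 codewords.
Minimum distance d = smallest w > 0 with A_w > 0 = 3.
Sanity: Σ A_w = 16 = 2^4 = 16 ✓.


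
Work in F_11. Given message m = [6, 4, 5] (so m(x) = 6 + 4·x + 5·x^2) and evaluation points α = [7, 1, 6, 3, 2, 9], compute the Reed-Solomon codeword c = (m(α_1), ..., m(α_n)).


c = [4, 4, 1, 8, 1, 7]

Message polynomial: m(x) = 6 + 4·x + 5·x^2 (mod 11).
For each evaluation point α_i, compute m(α_i) mod 11:
  α_1 = 7: Horner steps 5 → 6 → 4, so m(7) = 4.
  α_2 = 1: Horner steps 5 → 9 → 4, so m(1) = 4.
  α_3 = 6: Horner steps 5 → 1 → 1, so m(6) = 1.
  α_4 = 3: Horner steps 5 → 8 → 8, so m(3) = 8.
  α_5 = 2: Horner steps 5 → 3 → 1, so m(2) = 1.
  α_6 = 9: Horner steps 5 → 5 → 7, so m(9) = 7.
Codeword c = [4, 4, 1, 8, 1, 7] ∈ F_11^6.


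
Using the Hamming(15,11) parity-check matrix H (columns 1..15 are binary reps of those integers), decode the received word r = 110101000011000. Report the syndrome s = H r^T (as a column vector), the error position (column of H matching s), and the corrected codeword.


s = (0, 1, 1, 0)^T, error position = 6, corrected codeword c = 110100000011000

Compute s = H r^T mod 2 one row at a time:
  s_1 = 0 + 0 + 0 + 1 + 1 + 0 + 0 + 0 = 2 ≡ 0 (mod 2).
  s_2 = 1 + 0 + 1 + 0 + 1 + 0 + 0 + 0 = 3 ≡ 1 (mod 2).
  s_3 = 1 + 0 + 1 + 0 + 0 + 1 + 0 + 0 = 3 ≡ 1 (mod 2).
  s_4 = 1 + 0 + 0 + 0 + 0 + 1 + 0 + 0 = 2 ≡ 0 (mod 2).
s = (0, 1, 1, 0)^T — this equals column 6 of H (binary 0110), so error is at position 6.
Correct: flip bit 6 of r = 110101000011000 to get c = 110100000011000.


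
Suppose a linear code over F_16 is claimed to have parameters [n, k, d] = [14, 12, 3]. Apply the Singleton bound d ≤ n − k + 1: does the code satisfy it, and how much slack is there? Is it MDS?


Singleton RHS = n − k + 1 = 3, slack = 0, bound satisfied, MDS.

Singleton bound: d ≤ n − k + 1.
Here n = 14, k = 12, so n − k + 1 = 3.
Given d = 3, check d ≤ 3: YES.
Slack = (n − k + 1) − d = 0.
The code is MDS (slack = 0).
Description: the claimed parameters are [14, 12, 3]_16; such a code would be MDS (meets Singleton bound).


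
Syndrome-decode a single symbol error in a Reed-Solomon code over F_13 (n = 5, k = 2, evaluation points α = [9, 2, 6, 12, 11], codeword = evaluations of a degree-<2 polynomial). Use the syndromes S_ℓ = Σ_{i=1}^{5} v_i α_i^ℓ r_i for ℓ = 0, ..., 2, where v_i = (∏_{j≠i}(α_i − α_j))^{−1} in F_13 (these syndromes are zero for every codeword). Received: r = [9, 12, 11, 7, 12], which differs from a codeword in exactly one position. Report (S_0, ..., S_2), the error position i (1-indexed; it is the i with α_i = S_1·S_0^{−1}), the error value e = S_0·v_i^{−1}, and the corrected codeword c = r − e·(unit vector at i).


S = (3, 6, 12), error at position 2, error magnitude e = 7, c = [9, 5, 11, 7, 12].

Step 1: column multipliers v_i = (∏_{j≠i}(α_i − α_j))^{−1} mod 13.
  i = 1 (α = 9): (9−2)(9−6)(9−12)(9−11) = 7·3·(−3)·(−2) = 126 ≡ 9, so v_1 = 9^{−1} = 3 (mod 13).
  i = 2 (α = 2): (2−9)(2−6)(2−12)(2−11) = (−7)·(−4)·(−10)·(−9) = 2520 ≡ 11, so v_2 = 11^{−1} = 6 (mod 13).
  i = 3 (α = 6): (6−9)(6−2)(6−12)(6−11) = (−3)·4·(−6)·(−5) = −360 ≡ 4, so v_3 = 4^{−1} = 10 (mod 13).
  i = 4 (α = 12): (12−9)(12−2)(12−6)(12−11) = 3·10·6·1 = 180 ≡ 11, so v_4 = 11^{−1} = 6 (mod 13).
  i = 5 (α = 11): (11−9)(11−2)(11−6)(11−12) = 2·9·5·(−1) = −90 ≡ 1, so v_5 = 1^{−1} = 1 (mod 13).
  v = [3, 6, 10, 6, 1].
Step 2: syndromes of r = [9, 12, 11, 7, 12] (all sums mod 13).
  S_0 = Σ v_i r_i = 3·9 + 6·12 + 10·11 + 6·7 + 1·12 = 263 ≡ 3.
  S_1 = Σ v_i α_i r_i = 3·9·9 + 6·2·12 + 10·6·11 + 6·12·7 + 1·11·12 = 1683 ≡ 6.
  α_i^2 mod 13 = [3, 4, 10, 1, 4].
  S_2 = Σ v_i α_i^2 r_i = 3·3·9 + 6·4·12 + 10·10·11 + 6·1·7 + 1·4·12 = 1559 ≡ 12.
  S = (3, 6, 12) ≠ 0, so r is not a codeword (an error is present).
Step 3: locate the error. For a single error e at position i, S_ℓ = v_i·e·α_i^ℓ, so α_err = S_1/S_0.
  S_0^{−1} = 3^{−1} = 9 (mod 13), so α_err = 6·9 = 54 ≡ 2 = α_2. Error position i = 2.
  Consistency check: S_2/S_1 = 12·11 = 132 ≡ 2 = α_err ✓ (single-error assumption holds).
Step 4: error magnitude e = S_0/v_2 = S_0·∏_{j≠2}(α_2 − α_j) = 3·11 = 33 ≡ 7 (mod 13).
Step 5: correct position 2: c_2 = r_2 − e = 12 − 7 ≡ 5 (mod 13). Hence c = [9, 5, 11, 7, 12].
  Check: interpolating c through the α_i gives m(x) = 2 + 8·x (degree < 2) with m(α_i) = c_i for every i, so c is indeed a codeword.


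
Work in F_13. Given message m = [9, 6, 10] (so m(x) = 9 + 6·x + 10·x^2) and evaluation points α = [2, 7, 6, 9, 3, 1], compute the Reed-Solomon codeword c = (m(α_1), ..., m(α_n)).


c = [9, 8, 2, 2, 0, 12]

Message polynomial: m(x) = 9 + 6·x + 10·x^2 (mod 13).
For each evaluation point α_i, compute m(α_i) mod 13:
  α_1 = 2: Horner steps 10 → 0 → 9, so m(2) = 9.
  α_2 = 7: Horner steps 10 → 11 → 8, so m(7) = 8.
  α_3 = 6: Horner steps 10 → 1 → 2, so m(6) = 2.
  α_4 = 9: Horner steps 10 → 5 → 2, so m(9) = 2.
  α_5 = 3: Horner steps 10 → 10 → 0, so m(3) = 0.
  α_6 = 1: Horner steps 10 → 3 → 12, so m(1) = 12.
Codeword c = [9, 8, 2, 2, 0, 12] ∈ F_13^6.


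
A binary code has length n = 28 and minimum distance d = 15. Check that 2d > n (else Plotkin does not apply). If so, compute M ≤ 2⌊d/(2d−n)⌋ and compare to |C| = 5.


Plotkin bound M ≤ 14; given |C| = 5 ≤ bound (satisfied).

Check applicability: 2d = 30, n = 28.
2d − n = 2 > 0, so Plotkin applies.
Compute d/(2d−n) = 15/2 ≈ 7.5000.
⌊d/(2d−n)⌋ = 7.
Plotkin bound: M ≤ 2·7 = 14.
Given |C| = 5, check: satisfied.
This |C| is below the Plotkin bound.


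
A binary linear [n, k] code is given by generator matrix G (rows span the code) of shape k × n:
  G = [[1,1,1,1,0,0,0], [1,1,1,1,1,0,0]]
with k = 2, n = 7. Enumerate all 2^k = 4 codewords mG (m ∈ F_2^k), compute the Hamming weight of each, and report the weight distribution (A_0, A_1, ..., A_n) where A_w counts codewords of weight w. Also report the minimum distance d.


Weight distribution: A_0 = 1, A_1 = 1, A_4 = 1, A_5 = 1. Minimum distance d = 1.

Enumerate all 2^2 = 4 messages m ∈ F_2^2.
For each, compute codeword c = mG in F_2^7, then tally its weight.
  m = 00 → c = 0000000, weight = 0.
  m = 10 → c = 1111000, weight = 4.
  m = 01 → c = 1111100, weight = 5.
  m = 11 → c = 0000100, weight = 1.
Tally weights:
  weight 0: 1 codewords.
  weight 1: 1 codewords.
  weight 4: 1 codewords.
  weight 5: 1 codewords.
Minimum distance d = smallest w > 0 with A_w > 0 = 1.
Sanity: Σ A_w = 4 = 2^2 = 4 ✓.


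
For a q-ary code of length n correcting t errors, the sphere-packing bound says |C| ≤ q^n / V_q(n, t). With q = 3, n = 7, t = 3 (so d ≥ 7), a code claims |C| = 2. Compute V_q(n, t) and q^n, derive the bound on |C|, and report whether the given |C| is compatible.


V_q(n, t) = 379, q^n = 2187, Hamming bound = 5, |C| = 2 ≤ bound (satisfied).

Step 1: Compute V_q(n, t) = Σ_{j=0}^3 C(n, j) (q−1)^j.
  j = 0: C(7,0)·(2)^0 = 1·1 = 1.
  j = 1: C(7,1)·(2)^1 = 7·2 = 14.
  j = 2: C(7,2)·(2)^2 = 21·4 = 84.
  j = 3: C(7,3)·(2)^3 = 35·8 = 280.
  V_q(n, t) = 1 + 14 + 84 + 280 = 379.
Step 2: q^n = 3^7 = 2187.
Step 3: Hamming bound ⌊q^n / V_q(n,t)⌋ = ⌊2187/379⌋ = 5.
Step 4: Compare |C| = 2 to 5: satisfied.
The claimed |C| lies below the Hamming bound.


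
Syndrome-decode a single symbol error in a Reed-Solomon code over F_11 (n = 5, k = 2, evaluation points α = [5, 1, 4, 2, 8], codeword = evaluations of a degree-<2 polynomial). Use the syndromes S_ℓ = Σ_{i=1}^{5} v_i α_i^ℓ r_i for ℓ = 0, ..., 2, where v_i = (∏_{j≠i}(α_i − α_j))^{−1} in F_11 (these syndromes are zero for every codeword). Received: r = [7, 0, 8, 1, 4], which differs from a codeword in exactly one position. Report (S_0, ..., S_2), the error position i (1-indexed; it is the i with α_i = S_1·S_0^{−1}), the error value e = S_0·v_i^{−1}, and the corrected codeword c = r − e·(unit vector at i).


S = (3, 6, 1), error at position 4, error magnitude e = 2, c = [7, 0, 8, 10, 4].

Step 1: column multipliers v_i = (∏_{j≠i}(α_i − α_j))^{−1} mod 11.
  i = 1 (α = 5): (5−1)(5−4)(5−2)(5−8) = 4·1·3·(−3) = −36 ≡ 8, so v_1 = 8^{−1} = 7 (mod 11).
  i = 2 (α = 1): (1−5)(1−4)(1−2)(1−8) = (−4)·(−3)·(−1)·(−7) = 84 ≡ 7, so v_2 = 7^{−1} = 8 (mod 11).
  i = 3 (α = 4): (4−5)(4−1)(4−2)(4−8) = (−1)·3·2·(−4) = 24 ≡ 2, so v_3 = 2^{−1} = 6 (mod 11).
  i = 4 (α = 2): (2−5)(2−1)(2−4)(2−8) = (−3)·1·(−2)·(−6) = −36 ≡ 8, so v_4 = 8^{−1} = 7 (mod 11).
  i = 5 (α = 8): (8−5)(8−1)(8−4)(8−2) = 3·7·4·6 = 504 ≡ 9, so v_5 = 9^{−1} = 5 (mod 11).
  v = [7, 8, 6, 7, 5].
Step 2: syndromes of r = [7, 0, 8, 1, 4] (all sums mod 11).
  S_0 = Σ v_i r_i = 7·7 + 8·0 + 6·8 + 7·1 + 5·4 = 124 ≡ 3.
  S_1 = Σ v_i α_i r_i = 7·5·7 + 8·1·0 + 6·4·8 + 7·2·1 + 5·8·4 = 611 ≡ 6.
  α_i^2 mod 11 = [3, 1, 5, 4, 9].
  S_2 = Σ v_i α_i^2 r_i = 7·3·7 + 8·1·0 + 6·5·8 + 7·4·1 + 5·9·4 = 595 ≡ 1.
  S = (3, 6, 1) ≠ 0, so r is not a codeword (an error is present).
Step 3: locate the error. For a single error e at position i, S_ℓ = v_i·e·α_i^ℓ, so α_err = S_1/S_0.
  S_0^{−1} = 3^{−1} = 4 (mod 11), so α_err = 6·4 = 24 ≡ 2 = α_4. Error position i = 4.
  Consistency check: S_2/S_1 = 1·2 = 2 ≡ 2 = α_err ✓ (single-error assumption holds).
Step 4: error magnitude e = S_0/v_4 = S_0·∏_{j≠4}(α_4 − α_j) = 3·8 = 24 ≡ 2 (mod 11).
Step 5: correct position 4: c_4 = r_4 − e = 1 − 2 ≡ 10 (mod 11). Hence c = [7, 0, 8, 10, 4].
  Check: interpolating c through the α_i gives m(x) = 1 + 10·x (degree < 2) with m(α_i) = c_i for every i, so c is indeed a codeword.


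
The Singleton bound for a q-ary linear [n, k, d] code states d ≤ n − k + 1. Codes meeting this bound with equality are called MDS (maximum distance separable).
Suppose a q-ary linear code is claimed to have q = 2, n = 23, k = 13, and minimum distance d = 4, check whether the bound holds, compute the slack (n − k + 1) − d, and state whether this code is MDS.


Singleton RHS = n − k + 1 = 11, slack = 7, bound satisfied, not MDS.

Singleton bound: d ≤ n − k + 1.
Here n = 23, k = 13, so n − k + 1 = 11.
Given d = 4, check d ≤ 11: YES.
Slack = (n − k + 1) − d = 7.
The code is NOT MDS (slack = 7 > 0).
Description: the claimed parameters are [23, 13, 4]_2; such a code would be non-MDS.


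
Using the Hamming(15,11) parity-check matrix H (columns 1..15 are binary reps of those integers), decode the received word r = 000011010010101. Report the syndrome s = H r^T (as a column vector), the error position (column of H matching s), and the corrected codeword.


s = (0, 0, 1, 0)^T, error position = 2, corrected codeword c = 010011010010101

Compute s = H r^T mod 2 one row at a time:
  s_1 = 1 + 0 + 0 + 1 + 0 + 1 + 0 + 1 = 4 ≡ 0 (mod 2).
  s_2 = 0 + 1 + 1 + 0 + 0 + 1 + 0 + 1 = 4 ≡ 0 (mod 2).
  s_3 = 0 + 0 + 1 + 0 + 0 + 1 + 0 + 1 = 3 ≡ 1 (mod 2).
  s_4 = 0 + 0 + 1 + 0 + 0 + 1 + 1 + 1 = 4 ≡ 0 (mod 2).
s = (0, 0, 1, 0)^T — this equals column 2 of H (binary 0010), so error is at position 2.
Correct: flip bit 2 of r = 000011010010101 to get c = 010011010010101.


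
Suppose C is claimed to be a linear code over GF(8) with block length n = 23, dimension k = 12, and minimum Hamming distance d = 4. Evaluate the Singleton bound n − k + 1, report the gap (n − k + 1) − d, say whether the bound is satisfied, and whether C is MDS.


Singleton RHS = n − k + 1 = 12, slack = 8, bound satisfied, not MDS.

Singleton bound: d ≤ n − k + 1.
Here n = 23, k = 12, so n − k + 1 = 12.
Given d = 4, check d ≤ 12: YES.
Slack = (n − k + 1) − d = 8.
The code is NOT MDS (slack = 8 > 0).
Description: the claimed parameters are [23, 12, 4]_8; such a code would be non-MDS.


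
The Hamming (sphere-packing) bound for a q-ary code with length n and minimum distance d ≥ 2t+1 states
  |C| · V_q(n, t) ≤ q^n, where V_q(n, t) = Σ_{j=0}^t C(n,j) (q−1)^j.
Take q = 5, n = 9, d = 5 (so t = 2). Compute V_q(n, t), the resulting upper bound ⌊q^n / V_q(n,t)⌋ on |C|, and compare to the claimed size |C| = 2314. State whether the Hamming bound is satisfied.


V_q(n, t) = 613, q^n = 1953125, Hamming bound = 3186, |C| = 2314 ≤ bound (satisfied).

Step 1: Compute V_q(n, t) = Σ_{j=0}^2 C(n, j) (q−1)^j.
  j = 0: C(9,0)·(4)^0 = 1·1 = 1.
  j = 1: C(9,1)·(4)^1 = 9·4 = 36.
  j = 2: C(9,2)·(4)^2 = 36·16 = 576.
  V_q(n, t) = 1 + 36 + 576 = 613.
Step 2: q^n = 5^9 = 1953125.
Step 3: Hamming bound ⌊q^n / V_q(n,t)⌋ = ⌊1953125/613⌋ = 3186.
Step 4: Compare |C| = 2314 to 3186: satisfied.
The claimed |C| lies below the Hamming bound.


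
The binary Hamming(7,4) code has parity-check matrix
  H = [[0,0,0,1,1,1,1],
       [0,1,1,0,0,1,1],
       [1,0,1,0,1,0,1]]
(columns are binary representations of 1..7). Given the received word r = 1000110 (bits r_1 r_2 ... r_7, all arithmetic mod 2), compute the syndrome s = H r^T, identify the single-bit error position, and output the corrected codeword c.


s = (0, 1, 0)^T, error position = 2, corrected codeword c = 1100110

Compute s = H r^T mod 2 one row at a time:
  s_1 = 0 + 1 + 1 + 0 = 2 ≡ 0 (mod 2).
  s_2 = 0 + 0 + 1 + 0 = 1 ≡ 1 (mod 2).
  s_3 = 1 + 0 + 1 + 0 = 2 ≡ 0 (mod 2).
s = (0, 1, 0)^T — this equals column 2 of H (binary 010), so error is at position 2.
Correct: flip bit 2 of r = 1000110 to get c = 1100110.


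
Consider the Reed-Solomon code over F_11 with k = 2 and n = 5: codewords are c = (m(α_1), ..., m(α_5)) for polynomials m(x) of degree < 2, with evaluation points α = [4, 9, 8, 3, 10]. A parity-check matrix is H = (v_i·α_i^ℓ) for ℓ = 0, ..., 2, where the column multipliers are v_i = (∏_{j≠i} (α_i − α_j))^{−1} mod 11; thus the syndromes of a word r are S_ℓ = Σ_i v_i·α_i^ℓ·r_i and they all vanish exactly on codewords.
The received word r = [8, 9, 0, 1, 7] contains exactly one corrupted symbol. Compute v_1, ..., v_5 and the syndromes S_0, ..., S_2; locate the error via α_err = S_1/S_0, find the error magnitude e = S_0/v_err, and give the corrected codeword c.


S = (2, 6, 7), error at position 4, error magnitude e = 2, c = [8, 9, 0, 10, 7].

Step 1: column multipliers v_i = (∏_{j≠i}(α_i − α_j))^{−1} mod 11.
  i = 1 (α = 4): (4−9)(4−8)(4−3)(4−10) = (−5)·(−4)·1·(−6) = −120 ≡ 1, so v_1 = 1^{−1} = 1 (mod 11).
  i = 2 (α = 9): (9−4)(9−8)(9−3)(9−10) = 5·1·6·(−1) = −30 ≡ 3, so v_2 = 3^{−1} = 4 (mod 11).
  i = 3 (α = 8): (8−4)(8−9)(8−3)(8−10) = 4·(−1)·5·(−2) = 40 ≡ 7, so v_3 = 7^{−1} = 8 (mod 11).
  i = 4 (α = 3): (3−4)(3−9)(3−8)(3−10) = (−1)·(−6)·(−5)·(−7) = 210 ≡ 1, so v_4 = 1^{−1} = 1 (mod 11).
  i = 5 (α = 10): (10−4)(10−9)(10−8)(10−3) = 6·1·2·7 = 84 ≡ 7, so v_5 = 7^{−1} = 8 (mod 11).
  v = [1, 4, 8, 1, 8].
Step 2: syndromes of r = [8, 9, 0, 1, 7] (all sums mod 11).
  S_0 = Σ v_i r_i = 1·8 + 4·9 + 8·0 + 1·1 + 8·7 = 101 ≡ 2.
  S_1 = Σ v_i α_i r_i = 1·4·8 + 4·9·9 + 8·8·0 + 1·3·1 + 8·10·7 = 919 ≡ 6.
  α_i^2 mod 11 = [5, 4, 9, 9, 1].
  S_2 = Σ v_i α_i^2 r_i = 1·5·8 + 4·4·9 + 8·9·0 + 1·9·1 + 8·1·7 = 249 ≡ 7.
  S = (2, 6, 7) ≠ 0, so r is not a codeword (an error is present).
Step 3: locate the error. For a single error e at position i, S_ℓ = v_i·e·α_i^ℓ, so α_err = S_1/S_0.
  S_0^{−1} = 2^{−1} = 6 (mod 11), so α_err = 6·6 = 36 ≡ 3 = α_4. Error position i = 4.
  Consistency check: S_2/S_1 = 7·2 = 14 ≡ 3 = α_err ✓ (single-error assumption holds).
Step 4: error magnitude e = S_0/v_4 = S_0·∏_{j≠4}(α_4 − α_j) = 2·1 = 2 ≡ 2 (mod 11).
Step 5: correct position 4: c_4 = r_4 − e = 1 − 2 ≡ 10 (mod 11). Hence c = [8, 9, 0, 10, 7].
  Check: interpolating c through the α_i gives m(x) = 5 + 9·x (degree < 2) with m(α_i) = c_i for every i, so c is indeed a codeword.


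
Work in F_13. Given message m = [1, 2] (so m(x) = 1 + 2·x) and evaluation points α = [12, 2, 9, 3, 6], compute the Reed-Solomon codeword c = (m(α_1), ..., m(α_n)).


c = [12, 5, 6, 7, 0]

Message polynomial: m(x) = 1 + 2·x (mod 13).
For each evaluation point α_i, compute m(α_i) mod 13:
  α_1 = 12: Horner steps 2 → 12, so m(12) = 12.
  α_2 = 2: Horner steps 2 → 5, so m(2) = 5.
  α_3 = 9: Horner steps 2 → 6, so m(9) = 6.
  α_4 = 3: Horner steps 2 → 7, so m(3) = 7.
  α_5 = 6: Horner steps 2 → 0, so m(6) = 0.
Codeword c = [12, 5, 6, 7, 0] ∈ F_13^5.


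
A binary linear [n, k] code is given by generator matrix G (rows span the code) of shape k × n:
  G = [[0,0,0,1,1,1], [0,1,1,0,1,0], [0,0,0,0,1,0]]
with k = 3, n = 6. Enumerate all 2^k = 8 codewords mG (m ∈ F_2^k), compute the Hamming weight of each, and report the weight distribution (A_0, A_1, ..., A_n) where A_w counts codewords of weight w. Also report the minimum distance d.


Weight distribution: A_0 = 1, A_1 = 1, A_2 = 2, A_3 = 2, A_4 = 1, A_5 = 1. Minimum distance d = 1.

Enumerate all 2^3 = 8 messages m ∈ F_2^3.
For each, compute codeword c = mG in F_2^6, then tally its weight.
  m = 000 → c = 000000, weight = 0.
  m = 100 → c = 000111, weight = 3.
  m = 010 → c = 011010, weight = 3.
  m = 110 → c = 011101, weight = 4.
  m = 001 → c = 000010, weight = 1.
  m = 101 → c = 000101, weight = 2.
  m = 011 → c = 011000, weight = 2.
  m = 111 → c = 011111, weight = 5.
Tally weights:
  weight 0: 1 codewords.
  weight 1: 1 codewords.
  weight 2: 2 codewords.
  weight 3: 2 codewords.
  weight 4: 1 codewords.
  weight 5: 1 codewords.
Minimum distance d = smallest w > 0 with A_w > 0 = 1.
Sanity: Σ A_w = 8 = 2^3 = 8 ✓.


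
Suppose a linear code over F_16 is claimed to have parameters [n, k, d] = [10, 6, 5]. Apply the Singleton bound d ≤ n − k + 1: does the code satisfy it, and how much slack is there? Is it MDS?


Singleton RHS = n − k + 1 = 5, slack = 0, bound satisfied, MDS.

Singleton bound: d ≤ n − k + 1.
Here n = 10, k = 6, so n − k + 1 = 5.
Given d = 5, check d ≤ 5: YES.
Slack = (n − k + 1) − d = 0.
The code is MDS (slack = 0).
Description: the claimed parameters are [10, 6, 5]_16; such a code would be MDS (meets Singleton bound).


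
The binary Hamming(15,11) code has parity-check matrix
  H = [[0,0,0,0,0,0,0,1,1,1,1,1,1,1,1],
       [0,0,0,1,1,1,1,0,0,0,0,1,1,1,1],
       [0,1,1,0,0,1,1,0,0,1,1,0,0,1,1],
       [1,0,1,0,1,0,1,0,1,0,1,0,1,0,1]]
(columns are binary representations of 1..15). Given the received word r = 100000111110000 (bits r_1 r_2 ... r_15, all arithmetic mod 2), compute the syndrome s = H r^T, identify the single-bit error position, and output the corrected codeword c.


s = (0, 1, 1, 0)^T, error position = 6, corrected codeword c = 100001111110000

Compute s = H r^T mod 2 one row at a time:
  s_1 = 1 + 1 + 1 + 1 + 0 + 0 + 0 + 0 = 4 ≡ 0 (mod 2).
  s_2 = 0 + 0 + 0 + 1 + 0 + 0 + 0 + 0 = 1 ≡ 1 (mod 2).
  s_3 = 0 + 0 + 0 + 1 + 1 + 1 + 0 + 0 = 3 ≡ 1 (mod 2).
  s_4 = 1 + 0 + 0 + 1 + 1 + 1 + 0 + 0 = 4 ≡ 0 (mod 2).
s = (0, 1, 1, 0)^T — this equals column 6 of H (binary 0110), so error is at position 6.
Correct: flip bit 6 of r = 100000111110000 to get c = 100001111110000.


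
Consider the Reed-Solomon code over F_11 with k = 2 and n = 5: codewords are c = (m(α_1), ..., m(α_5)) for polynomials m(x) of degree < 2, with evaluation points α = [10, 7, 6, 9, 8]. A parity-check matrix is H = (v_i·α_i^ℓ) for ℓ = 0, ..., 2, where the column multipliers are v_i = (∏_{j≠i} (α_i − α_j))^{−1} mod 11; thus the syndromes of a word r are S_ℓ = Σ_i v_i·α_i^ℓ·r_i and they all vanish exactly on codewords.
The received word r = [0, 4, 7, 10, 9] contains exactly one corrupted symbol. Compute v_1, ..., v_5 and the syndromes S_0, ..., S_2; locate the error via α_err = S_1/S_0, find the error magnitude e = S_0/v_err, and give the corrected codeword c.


S = (8, 1, 7), error at position 2, error magnitude e = 7, c = [0, 8, 7, 10, 9].

Step 1: column multipliers v_i = (∏_{j≠i}(α_i − α_j))^{−1} mod 11.
  i = 1 (α = 10): (10−7)(10−6)(10−9)(10−8) = 3·4·1·2 = 24 ≡ 2, so v_1 = 2^{−1} = 6 (mod 11).
  i = 2 (α = 7): (7−10)(7−6)(7−9)(7−8) = (−3)·1·(−2)·(−1) = −6 ≡ 5, so v_2 = 5^{−1} = 9 (mod 11).
  i = 3 (α = 6): (6−10)(6−7)(6−9)(6−8) = (−4)·(−1)·(−3)·(−2) = 24 ≡ 2, so v_3 = 2^{−1} = 6 (mod 11).
  i = 4 (α = 9): (9−10)(9−7)(9−6)(9−8) = (−1)·2·3·1 = −6 ≡ 5, so v_4 = 5^{−1} = 9 (mod 11).
  i = 5 (α = 8): (8−10)(8−7)(8−6)(8−9) = (−2)·1·2·(−1) = 4 ≡ 4, so v_5 = 4^{−1} = 3 (mod 11).
  v = [6, 9, 6, 9, 3].
Step 2: syndromes of r = [0, 4, 7, 10, 9] (all sums mod 11).
  S_0 = Σ v_i r_i = 6·0 + 9·4 + 6·7 + 9·10 + 3·9 = 195 ≡ 8.
  S_1 = Σ v_i α_i r_i = 6·10·0 + 9·7·4 + 6·6·7 + 9·9·10 + 3·8·9 = 1530 ≡ 1.
  α_i^2 mod 11 = [1, 5, 3, 4, 9].
  S_2 = Σ v_i α_i^2 r_i = 6·1·0 + 9·5·4 + 6·3·7 + 9·4·10 + 3·9·9 = 909 ≡ 7.
  S = (8, 1, 7) ≠ 0, so r is not a codeword (an error is present).
Step 3: locate the error. For a single error e at position i, S_ℓ = v_i·e·α_i^ℓ, so α_err = S_1/S_0.
  S_0^{−1} = 8^{−1} = 7 (mod 11), so α_err = 1·7 = 7 ≡ 7 = α_2. Error position i = 2.
  Consistency check: S_2/S_1 = 7·1 = 7 ≡ 7 = α_err ✓ (single-error assumption holds).
Step 4: error magnitude e = S_0/v_2 = S_0·∏_{j≠2}(α_2 − α_j) = 8·5 = 40 ≡ 7 (mod 11).
Step 5: correct position 2: c_2 = r_2 − e = 4 − 7 ≡ 8 (mod 11). Hence c = [0, 8, 7, 10, 9].
  Check: interpolating c through the α_i gives m(x) = 1 + 1·x (degree < 2) with m(α_i) = c_i for every i, so c is indeed a codeword.


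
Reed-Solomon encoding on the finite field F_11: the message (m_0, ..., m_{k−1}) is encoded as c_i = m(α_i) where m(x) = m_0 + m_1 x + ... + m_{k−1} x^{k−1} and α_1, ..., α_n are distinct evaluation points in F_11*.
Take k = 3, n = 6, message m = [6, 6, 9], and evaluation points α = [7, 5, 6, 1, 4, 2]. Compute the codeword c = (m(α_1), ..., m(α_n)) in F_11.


c = [5, 8, 3, 10, 9, 10]

Message polynomial: m(x) = 6 + 6·x + 9·x^2 (mod 11).
For each evaluation point α_i, compute m(α_i) mod 11:
  α_1 = 7: Horner steps 9 → 3 → 5, so m(7) = 5.
  α_2 = 5: Horner steps 9 → 7 → 8, so m(5) = 8.
  α_3 = 6: Horner steps 9 → 5 → 3, so m(6) = 3.
  α_4 = 1: Horner steps 9 → 4 → 10, so m(1) = 10.
  α_5 = 4: Horner steps 9 → 9 → 9, so m(4) = 9.
  α_6 = 2: Horner steps 9 → 2 → 10, so m(2) = 10.
Codeword c = [5, 8, 3, 10, 9, 10] ∈ F_11^6.


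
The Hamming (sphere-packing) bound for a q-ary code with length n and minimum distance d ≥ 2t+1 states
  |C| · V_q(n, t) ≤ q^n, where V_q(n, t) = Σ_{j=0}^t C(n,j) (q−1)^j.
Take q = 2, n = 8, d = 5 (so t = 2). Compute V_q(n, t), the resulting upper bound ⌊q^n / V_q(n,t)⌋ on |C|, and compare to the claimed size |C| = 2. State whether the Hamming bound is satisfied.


V_q(n, t) = 37, q^n = 256, Hamming bound = 6, |C| = 2 ≤ bound (satisfied).

Step 1: Compute V_q(n, t) = Σ_{j=0}^2 C(n, j) (q−1)^j.
  j = 0: C(8,0)·(1)^0 = 1·1 = 1.
  j = 1: C(8,1)·(1)^1 = 8·1 = 8.
  j = 2: C(8,2)·(1)^2 = 28·1 = 28.
  V_q(n, t) = 1 + 8 + 28 = 37.
Step 2: q^n = 2^8 = 256.
Step 3: Hamming bound ⌊q^n / V_q(n,t)⌋ = ⌊256/37⌋ = 6.
Step 4: Compare |C| = 2 to 6: satisfied.
The claimed |C| lies below the Hamming bound.


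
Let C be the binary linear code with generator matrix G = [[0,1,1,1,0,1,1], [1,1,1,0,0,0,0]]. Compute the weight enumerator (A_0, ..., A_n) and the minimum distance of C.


Weight distribution: A_0 = 1, A_3 = 1, A_4 = 1, A_5 = 1. Minimum distance d = 3.

Enumerate all 2^2 = 4 messages m ∈ F_2^2.
For each, compute codeword c = mG in F_2^7, then tally its weight.
  m = 00 → c = 0000000, weight = 0.
  m = 10 → c = 0111011, weight = 5.
  m = 01 → c = 1110000, weight = 3.
  m = 11 → c = 1001011, weight = 4.
Tally weights:
  weight 0: 1 codewords.
  weight 3: 1 codewords.
  weight 4: 1 codewords.
  weight 5: 1 codewords.
Minimum distance d = smallest w > 0 with A_w > 0 = 3.
Sanity: Σ A_w = 4 = 2^2 = 4 ✓.


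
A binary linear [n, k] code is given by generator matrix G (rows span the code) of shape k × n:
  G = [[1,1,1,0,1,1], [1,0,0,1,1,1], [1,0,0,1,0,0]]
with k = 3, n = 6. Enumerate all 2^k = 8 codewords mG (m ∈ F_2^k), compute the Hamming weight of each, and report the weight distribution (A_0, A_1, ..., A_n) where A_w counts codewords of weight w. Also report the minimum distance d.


Weight distribution: A_0 = 1, A_2 = 2, A_3 = 2, A_4 = 1, A_5 = 2. Minimum distance d = 2.

Enumerate all 2^3 = 8 messages m ∈ F_2^3.
For each, compute codeword c = mG in F_2^6, then tally its weight.
  m = 000 → c = 000000, weight = 0.
  m = 100 → c = 111011, weight = 5.
  m = 010 → c = 100111, weight = 4.
  m = 110 → c = 011100, weight = 3.
  m = 001 → c = 100100, weight = 2.
  m = 101 → c = 011111, weight = 5.
  m = 011 → c = 000011, weight = 2.
  m = 111 → c = 111000, weight = 3.
Tally weights:
  weight 0: 1 codewords.
  weight 2: 2 codewords.
  weight 3: 2 codewords.
  weight 4: 1 codewords.
  weight 5: 2 codewords.
Minimum distance d = smallest w > 0 with A_w > 0 = 2.
Sanity: Σ A_w = 8 = 2^3 = 8 ✓.


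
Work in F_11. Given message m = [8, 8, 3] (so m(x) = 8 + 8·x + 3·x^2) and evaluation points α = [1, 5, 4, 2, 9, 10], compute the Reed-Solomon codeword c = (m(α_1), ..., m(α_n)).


c = [8, 2, 0, 3, 4, 3]

Message polynomial: m(x) = 8 + 8·x + 3·x^2 (mod 11).
For each evaluation point α_i, compute m(α_i) mod 11:
  α_1 = 1: Horner steps 3 → 0 → 8, so m(1) = 8.
  α_2 = 5: Horner steps 3 → 1 → 2, so m(5) = 2.
  α_3 = 4: Horner steps 3 → 9 → 0, so m(4) = 0.
  α_4 = 2: Horner steps 3 → 3 → 3, so m(2) = 3.
  α_5 = 9: Horner steps 3 → 2 → 4, so m(9) = 4.
  α_6 = 10: Horner steps 3 → 5 → 3, so m(10) = 3.
Codeword c = [8, 2, 0, 3, 4, 3] ∈ F_11^6.


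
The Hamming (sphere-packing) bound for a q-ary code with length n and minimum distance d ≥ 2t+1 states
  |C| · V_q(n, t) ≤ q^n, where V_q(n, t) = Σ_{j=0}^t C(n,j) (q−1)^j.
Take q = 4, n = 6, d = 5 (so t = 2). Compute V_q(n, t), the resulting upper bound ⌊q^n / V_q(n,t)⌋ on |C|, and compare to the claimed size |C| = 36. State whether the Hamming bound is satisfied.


V_q(n, t) = 154, q^n = 4096, Hamming bound = 26, |C| = 36 > bound (violated).

Step 1: Compute V_q(n, t) = Σ_{j=0}^2 C(n, j) (q−1)^j.
  j = 0: C(6,0)·(3)^0 = 1·1 = 1.
  j = 1: C(6,1)·(3)^1 = 6·3 = 18.
  j = 2: C(6,2)·(3)^2 = 15·9 = 135.
  V_q(n, t) = 1 + 18 + 135 = 154.
Step 2: q^n = 4^6 = 4096.
Step 3: Hamming bound ⌊q^n / V_q(n,t)⌋ = ⌊4096/154⌋ = 26.
Step 4: Compare |C| = 36 to 26: violated.
The claimed |C| lies above the Hamming bound, so no 4-ary code of length 6 with d ≥ 5 can have 36 codewords.


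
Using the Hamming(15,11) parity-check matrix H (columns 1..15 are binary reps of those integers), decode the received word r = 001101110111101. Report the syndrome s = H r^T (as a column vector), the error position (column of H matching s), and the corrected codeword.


s = (0, 0, 0, 1)^T, error position = 1, corrected codeword c = 101101110111101

Compute s = H r^T mod 2 one row at a time:
  s_1 = 1 + 0 + 1 + 1 + 1 + 1 + 0 + 1 = 6 ≡ 0 (mod 2).
  s_2 = 1 + 0 + 1 + 1 + 1 + 1 + 0 + 1 = 6 ≡ 0 (mod 2).
  s_3 = 0 + 1 + 1 + 1 + 1 + 1 + 0 + 1 = 6 ≡ 0 (mod 2).
  s_4 = 0 + 1 + 0 + 1 + 0 + 1 + 1 + 1 = 5 ≡ 1 (mod 2).
s = (0, 0, 0, 1)^T — this equals column 1 of H (binary 0001), so error is at position 1.
Correct: flip bit 1 of r = 001101110111101 to get c = 101101110111101.


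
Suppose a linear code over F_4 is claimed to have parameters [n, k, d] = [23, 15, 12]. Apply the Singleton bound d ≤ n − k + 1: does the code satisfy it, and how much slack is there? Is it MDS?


Singleton RHS = n − k + 1 = 9, slack = -3, bound violated (no such code; not MDS).

Singleton bound: d ≤ n − k + 1.
Here n = 23, k = 15, so n − k + 1 = 9.
Given d = 12, check d ≤ 9: NO.
Slack = (n − k + 1) − d = -3.
The slack is negative: d = 12 exceeds n − k + 1 = 9 by 3, so the Singleton bound is violated and no linear [23, 15, 12]_4 code can exist. In particular it is not MDS (MDS requires d = n − k + 1 exactly).
Description: the claimed parameters are [23, 15, 12]_4; such a code would be impossible (violates the Singleton bound).


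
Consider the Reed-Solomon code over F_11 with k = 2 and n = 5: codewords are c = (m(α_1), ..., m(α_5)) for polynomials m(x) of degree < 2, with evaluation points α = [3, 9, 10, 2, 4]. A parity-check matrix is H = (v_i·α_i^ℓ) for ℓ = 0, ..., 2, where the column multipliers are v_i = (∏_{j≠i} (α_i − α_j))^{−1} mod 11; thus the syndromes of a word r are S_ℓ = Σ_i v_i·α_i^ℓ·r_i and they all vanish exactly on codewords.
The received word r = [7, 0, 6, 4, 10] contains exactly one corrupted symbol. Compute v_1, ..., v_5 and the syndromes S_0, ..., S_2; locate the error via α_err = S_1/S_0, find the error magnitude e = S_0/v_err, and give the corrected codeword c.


S = (3, 5, 1), error at position 2, error magnitude e = 8, c = [7, 3, 6, 4, 10].

Step 1: column multipliers v_i = (∏_{j≠i}(α_i − α_j))^{−1} mod 11.
  i = 1 (α = 3): (3−9)(3−10)(3−2)(3−4) = (−6)·(−7)·1·(−1) = −42 ≡ 2, so v_1 = 2^{−1} = 6 (mod 11).
  i = 2 (α = 9): (9−3)(9−10)(9−2)(9−4) = 6·(−1)·7·5 = −210 ≡ 10, so v_2 = 10^{−1} = 10 (mod 11).
  i = 3 (α = 10): (10−3)(10−9)(10−2)(10−4) = 7·1·8·6 = 336 ≡ 6, so v_3 = 6^{−1} = 2 (mod 11).
  i = 4 (α = 2): (2−3)(2−9)(2−10)(2−4) = (−1)·(−7)·(−8)·(−2) = 112 ≡ 2, so v_4 = 2^{−1} = 6 (mod 11).
  i = 5 (α = 4): (4−3)(4−9)(4−10)(4−2) = 1·(−5)·(−6)·2 = 60 ≡ 5, so v_5 = 5^{−1} = 9 (mod 11).
  v = [6, 10, 2, 6, 9].
Step 2: syndromes of r = [7, 0, 6, 4, 10] (all sums mod 11).
  S_0 = Σ v_i r_i = 6·7 + 10·0 + 2·6 + 6·4 + 9·10 = 168 ≡ 3.
  S_1 = Σ v_i α_i r_i = 6·3·7 + 10·9·0 + 2·10·6 + 6·2·4 + 9·4·10 = 654 ≡ 5.
  α_i^2 mod 11 = [9, 4, 1, 4, 5].
  S_2 = Σ v_i α_i^2 r_i = 6·9·7 + 10·4·0 + 2·1·6 + 6·4·4 + 9·5·10 = 936 ≡ 1.
  S = (3, 5, 1) ≠ 0, so r is not a codeword (an error is present).
Step 3: locate the error. For a single error e at position i, S_ℓ = v_i·e·α_i^ℓ, so α_err = S_1/S_0.
  S_0^{−1} = 3^{−1} = 4 (mod 11), so α_err = 5·4 = 20 ≡ 9 = α_2. Error position i = 2.
  Consistency check: S_2/S_1 = 1·9 = 9 ≡ 9 = α_err ✓ (single-error assumption holds).
Step 4: error magnitude e = S_0/v_2 = S_0·∏_{j≠2}(α_2 − α_j) = 3·10 = 30 ≡ 8 (mod 11).
Step 5: correct position 2: c_2 = r_2 − e = 0 − 8 ≡ 3 (mod 11). Hence c = [7, 3, 6, 4, 10].
  Check: interpolating c through the α_i gives m(x) = 9 + 3·x (degree < 2) with m(α_i) = c_i for every i, so c is indeed a codeword.
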